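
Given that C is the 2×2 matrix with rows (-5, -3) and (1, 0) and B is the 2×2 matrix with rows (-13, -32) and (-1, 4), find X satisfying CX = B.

X = [[-1, 4], [6, 4]]

C is on the left of X, so left-multiply by C⁻¹: X = C⁻¹B.
det C = 3, so C⁻¹ = [[0, 1], [-1/3, -5/3]].
X = C⁻¹B = [[0, 1], [-1/3, -5/3]] · [[-13, -32], [-1, 4]] = [[-1, 4], [6, 4]].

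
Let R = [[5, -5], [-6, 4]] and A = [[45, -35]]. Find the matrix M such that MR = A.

M = [[3, -5]]

Since R sits to the right of M, M = AR⁻¹.
det R = -10, so R⁻¹ = [[-2/5, -1/2], [-3/5, -1/2]].
M = AR⁻¹ = [[45, -35]] · [[-2/5, -1/2], [-3/5, -1/2]] = [[3, -5]].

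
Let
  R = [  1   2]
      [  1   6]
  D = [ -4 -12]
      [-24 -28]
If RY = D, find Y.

Since R multiplies Y on the left, Y = R⁻¹D.
R has determinant 4; R⁻¹ = [[3/2, -1/2], [-1/4, 1/4]].
Y = R⁻¹D = [[3/2, -1/2], [-1/4, 1/4]] · [[-4, -12], [-24, -28]] = [[6, -4], [-5, -4]].

Y = [[6, -4], [-5, -4]]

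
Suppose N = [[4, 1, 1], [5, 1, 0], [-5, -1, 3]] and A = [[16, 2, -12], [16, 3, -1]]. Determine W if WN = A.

N is on the right of W, so right-multiply by N⁻¹: W = AN⁻¹.
det N = -3; the adjugate gives N⁻¹ = [[-1, 4/3, 1/3], [5, -17/3, -5/3], [0, 1/3, 1/3]].
W = AN⁻¹ = [[16, 2, -12], [16, 3, -1]] · [[-1, 4/3, 1/3], [5, -17/3, -5/3], [0, 1/3, 1/3]] = [[-6, 6, -2], [-1, 4, 0]].

W = [[-6, 6, -2], [-1, 4, 0]]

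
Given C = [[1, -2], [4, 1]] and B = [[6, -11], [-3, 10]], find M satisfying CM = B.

C is on the left of M, so left-multiply by C⁻¹: M = C⁻¹B.
C has determinant 9; C⁻¹ = [[1/9, 2/9], [-4/9, 1/9]].
M = C⁻¹B = [[1/9, 2/9], [-4/9, 1/9]] · [[6, -11], [-3, 10]] = [[0, 1], [-3, 6]].

M = [[0, 1], [-3, 6]]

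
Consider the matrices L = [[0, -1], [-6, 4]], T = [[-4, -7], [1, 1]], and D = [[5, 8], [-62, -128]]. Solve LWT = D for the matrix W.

W = L⁻¹DT⁻¹ (apply L⁻¹ on the left and T⁻¹ on the right).
det L = -6; the adjugate gives L⁻¹ = [[-2/3, -1/6], [-1, 0]].
T has determinant 3; T⁻¹ = [[1/3, 7/3], [-1/3, -4/3]].
L⁻¹D = [[7, 16], [-5, -8]].
W = (L⁻¹D)T⁻¹ = [[-3, -5], [1, -1]].

W = [[-3, -5], [1, -1]]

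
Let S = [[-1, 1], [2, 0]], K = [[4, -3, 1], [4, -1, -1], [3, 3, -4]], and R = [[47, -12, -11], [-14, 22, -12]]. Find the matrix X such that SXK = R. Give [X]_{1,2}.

Isolating X: multiply by S⁻¹ from the left and K⁻¹ from the right, so X = S⁻¹RK⁻¹.
det S = -2, so S⁻¹ = [[0, 1/2], [1, 1/2]].
det K = 4; the adjugate gives K⁻¹ = [[7/4, -9/4, 1], [13/4, -19/4, 2], [15/4, -21/4, 2]].
S⁻¹R = [[-7, 11, -6], [40, -1, -17]].
X = (S⁻¹R)K⁻¹ = [[1, -5, 3], [3, 4, 4]].

-5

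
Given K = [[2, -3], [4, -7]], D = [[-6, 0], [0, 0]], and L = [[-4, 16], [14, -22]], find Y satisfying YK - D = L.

Y = [[-3, -1], [5, 1]]

YK = L + D = [[-10, 16], [14, -22]].
Right-multiplying both sides by K⁻¹ gives Y = (L + D)K⁻¹.
K has determinant -2; K⁻¹ = [[7/2, -3/2], [2, -1]].
Y = (L + D)K⁻¹ = [[-3, -1], [5, 1]].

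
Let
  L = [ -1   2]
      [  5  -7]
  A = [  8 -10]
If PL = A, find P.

Right-multiplying both sides by L⁻¹ gives P = AL⁻¹.
det L = -3, so L⁻¹ = [[7/3, 2/3], [5/3, 1/3]].
P = AL⁻¹ = [[8, -10]] · [[7/3, 2/3], [5/3, 1/3]] = [[2, 2]].

P = [[2, 2]]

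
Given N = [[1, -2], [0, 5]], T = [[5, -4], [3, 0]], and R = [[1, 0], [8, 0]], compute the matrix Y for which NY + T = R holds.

NY = R − T = [[-4, 4], [5, 0]].
Since N multiplies Y on the left, Y = N⁻¹(R − T).
det N = 5; the adjugate gives N⁻¹ = [[1, 2/5], [0, 1/5]].
Y = N⁻¹(R − T) = [[-2, 4], [1, 0]].

Y = [[-2, 4], [1, 0]]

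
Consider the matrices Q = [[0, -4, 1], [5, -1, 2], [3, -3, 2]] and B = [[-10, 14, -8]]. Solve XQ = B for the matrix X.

Right-multiplying both sides by Q⁻¹ gives X = BQ⁻¹.
det Q = 4; the adjugate gives Q⁻¹ = [[1, 5/4, -7/4], [-1, -3/4, 5/4], [-3, -3, 5]].
X = BQ⁻¹ = [[-10, 14, -8]] · [[1, 5/4, -7/4], [-1, -3/4, 5/4], [-3, -3, 5]] = [[0, 1, -5]].

X = [[0, 1, -5]]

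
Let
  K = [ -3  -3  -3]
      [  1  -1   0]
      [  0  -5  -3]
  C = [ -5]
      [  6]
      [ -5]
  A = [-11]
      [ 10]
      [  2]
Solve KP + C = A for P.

KP = A − C = [[-6], [4], [7]].
Left-multiplying both sides by K⁻¹ gives P = K⁻¹(A − C).
K has determinant -3; K⁻¹ = [[-1, -2, 1], [-1, -3, 1], [5/3, 5, -2]].
P = K⁻¹(A − C) = [[5], [1], [-4]].

P = [[5], [1], [-4]]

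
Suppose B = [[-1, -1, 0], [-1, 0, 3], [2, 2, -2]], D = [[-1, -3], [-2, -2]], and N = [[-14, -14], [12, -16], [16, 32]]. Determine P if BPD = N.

P = [[-2, -2], [2, -5], [4, -5]]

P = B⁻¹ND⁻¹ (apply B⁻¹ on the left and D⁻¹ on the right).
B has determinant 2; B⁻¹ = [[-3, -1, -3/2], [2, 1, 3/2], [-1, 0, -1/2]].
det D = -4; the adjugate gives D⁻¹ = [[1/2, -3/4], [-1/2, 1/4]].
B⁻¹N = [[6, 10], [8, 4], [6, -2]].
P = (B⁻¹N)D⁻¹ = [[-2, -2], [2, -5], [4, -5]].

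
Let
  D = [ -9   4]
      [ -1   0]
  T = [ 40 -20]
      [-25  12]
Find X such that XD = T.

Right-multiplying both sides by D⁻¹ gives X = TD⁻¹.
D has determinant 4; D⁻¹ = [[0, -1], [1/4, -9/4]].
X = TD⁻¹ = [[40, -20], [-25, 12]] · [[0, -1], [1/4, -9/4]] = [[-5, 5], [3, -2]].

X = [[-5, 5], [3, -2]]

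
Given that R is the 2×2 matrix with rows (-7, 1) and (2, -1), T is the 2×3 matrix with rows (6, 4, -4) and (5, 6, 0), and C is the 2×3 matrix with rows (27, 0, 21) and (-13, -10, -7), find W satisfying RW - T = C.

W = [[-5, 0, -2], [-2, 4, 3]]

RW = C + T = [[33, 4, 17], [-8, -4, -7]].
Left-multiplying both sides by R⁻¹ gives W = R⁻¹(C + T).
det R = 5, so R⁻¹ = [[-1/5, -1/5], [-2/5, -7/5]].
W = R⁻¹(C + T) = [[-5, 0, -2], [-2, 4, 3]].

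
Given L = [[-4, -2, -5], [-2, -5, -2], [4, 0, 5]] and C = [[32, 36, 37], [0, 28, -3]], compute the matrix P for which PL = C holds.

P = [[-3, -6, 2], [1, -6, -2]]

Right-multiplying both sides by L⁻¹ gives P = CL⁻¹.
det L = -4; the adjugate gives L⁻¹ = [[25/4, -5/2, 21/4], [-1/2, 0, -1/2], [-5, 2, -4]].
P = CL⁻¹ = [[32, 36, 37], [0, 28, -3]] · [[25/4, -5/2, 21/4], [-1/2, 0, -1/2], [-5, 2, -4]] = [[-3, -6, 2], [1, -6, -2]].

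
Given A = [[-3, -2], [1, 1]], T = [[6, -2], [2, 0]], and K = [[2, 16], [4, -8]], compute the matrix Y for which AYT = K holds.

Left-multiply by A⁻¹ and right-multiply by T⁻¹: Y = A⁻¹KT⁻¹.
A has determinant -1; A⁻¹ = [[-1, -2], [1, 3]].
det T = 4; the adjugate gives T⁻¹ = [[0, 1/2], [-1/2, 3/2]].
A⁻¹K = [[-10, 0], [14, -8]].
Y = (A⁻¹K)T⁻¹ = [[0, -5], [4, -5]].

Y = [[0, -5], [4, -5]]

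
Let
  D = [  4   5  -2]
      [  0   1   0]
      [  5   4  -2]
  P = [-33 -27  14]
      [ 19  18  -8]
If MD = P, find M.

Right-multiplying both sides by D⁻¹ gives M = PD⁻¹.
det D = 2; the adjugate gives D⁻¹ = [[-1, 1, 1], [0, 1, 0], [-5/2, 9/2, 2]].
M = PD⁻¹ = [[-33, -27, 14], [19, 18, -8]] · [[-1, 1, 1], [0, 1, 0], [-5/2, 9/2, 2]] = [[-2, 3, -5], [1, 1, 3]].

M = [[-2, 3, -5], [1, 1, 3]]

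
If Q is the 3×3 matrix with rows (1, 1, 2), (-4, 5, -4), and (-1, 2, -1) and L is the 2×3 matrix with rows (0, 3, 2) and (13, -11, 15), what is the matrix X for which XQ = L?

Q is on the right of X, so right-multiply by Q⁻¹: X = LQ⁻¹.
det Q = -3, so Q⁻¹ = [[-1, -5/3, 14/3], [0, -1/3, 4/3], [1, 1, -3]].
X = LQ⁻¹ = [[0, 3, 2], [13, -11, 15]] · [[-1, -5/3, 14/3], [0, -1/3, 4/3], [1, 1, -3]] = [[2, 1, -2], [2, -3, 1]].

X = [[2, 1, -2], [2, -3, 1]]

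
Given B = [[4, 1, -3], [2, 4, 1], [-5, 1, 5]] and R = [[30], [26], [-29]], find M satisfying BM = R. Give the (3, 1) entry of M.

-4

Since B multiplies M on the left, M = B⁻¹R.
det B = -5; the adjugate gives B⁻¹ = [[-19/5, 8/5, -13/5], [3, -1, 2], [-22/5, 9/5, -14/5]].
M = B⁻¹R = [[-19/5, 8/5, -13/5], [3, -1, 2], [-22/5, 9/5, -14/5]] · [[30], [26], [-29]] = [[3], [6], [-4]].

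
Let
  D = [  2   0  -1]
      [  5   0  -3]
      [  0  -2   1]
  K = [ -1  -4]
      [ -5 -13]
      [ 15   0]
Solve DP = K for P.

P = [[2, 1], [-5, 3], [5, 6]]

Left-multiplying both sides by D⁻¹ gives P = D⁻¹K.
D has determinant -2; D⁻¹ = [[3, -1, 0], [5/2, -1, -1/2], [5, -2, 0]].
P = D⁻¹K = [[3, -1, 0], [5/2, -1, -1/2], [5, -2, 0]] · [[-1, -4], [-5, -13], [15, 0]] = [[2, 1], [-5, 3], [5, 6]].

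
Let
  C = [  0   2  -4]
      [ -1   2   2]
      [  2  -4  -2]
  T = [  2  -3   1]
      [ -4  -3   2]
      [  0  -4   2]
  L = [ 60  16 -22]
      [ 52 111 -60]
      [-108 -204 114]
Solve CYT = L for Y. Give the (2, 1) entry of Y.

Left-multiply by C⁻¹ and right-multiply by T⁻¹: Y = C⁻¹LT⁻¹.
C has determinant 4; C⁻¹ = [[1, 5, 3], [1/2, 2, 1], [0, 1, 1/2]].
T has determinant -4; T⁻¹ = [[-1/2, -1/2, 3/4], [-2, -1, 2], [-4, -2, 9/2]].
C⁻¹L = [[-4, -41, 20], [26, 26, -17], [-2, 9, -3]].
Y = (C⁻¹L)T⁻¹ = [[4, 3, 5], [3, -5, -5], [-5, -2, 3]].

3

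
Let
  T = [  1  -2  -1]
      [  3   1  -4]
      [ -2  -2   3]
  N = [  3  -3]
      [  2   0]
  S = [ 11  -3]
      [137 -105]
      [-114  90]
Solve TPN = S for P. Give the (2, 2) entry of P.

0

Isolating P: multiply by T⁻¹ from the left and N⁻¹ from the right, so P = T⁻¹SN⁻¹.
det T = 1, so T⁻¹ = [[-5, 8, 9], [-1, 1, 1], [-4, 6, 7]].
N has determinant 6; N⁻¹ = [[0, 1/2], [-1/3, 1/2]].
T⁻¹S = [[15, -15], [12, -12], [-20, 12]].
P = (T⁻¹S)N⁻¹ = [[5, 0], [4, 0], [-4, -4]].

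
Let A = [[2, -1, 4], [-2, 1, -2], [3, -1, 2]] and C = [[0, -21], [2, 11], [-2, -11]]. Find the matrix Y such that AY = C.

Y = [[0, 0], [4, 1], [1, -5]]

Since A multiplies Y on the left, Y = A⁻¹C.
det A = -2; the adjugate gives A⁻¹ = [[0, 1, 1], [1, 4, 2], [1/2, 1/2, 0]].
Y = A⁻¹C = [[0, 1, 1], [1, 4, 2], [1/2, 1/2, 0]] · [[0, -21], [2, 11], [-2, -11]] = [[0, 0], [4, 1], [1, -5]].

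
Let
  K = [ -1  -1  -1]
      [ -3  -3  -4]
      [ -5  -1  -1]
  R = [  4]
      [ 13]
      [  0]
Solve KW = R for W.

W = [[1], [-4], [-1]]

K is on the left of W, so left-multiply by K⁻¹: W = K⁻¹R.
det K = -4, so K⁻¹ = [[1/4, 0, -1/4], [-17/4, 1, 1/4], [3, -1, 0]].
W = K⁻¹R = [[1/4, 0, -1/4], [-17/4, 1, 1/4], [3, -1, 0]] · [[4], [13], [0]] = [[1], [-4], [-1]].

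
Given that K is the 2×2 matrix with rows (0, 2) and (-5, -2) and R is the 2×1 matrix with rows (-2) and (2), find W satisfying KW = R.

Left-multiplying both sides by K⁻¹ gives W = K⁻¹R.
K has determinant 10; K⁻¹ = [[-1/5, -1/5], [1/2, 0]].
W = K⁻¹R = [[-1/5, -1/5], [1/2, 0]] · [[-2], [2]] = [[0], [-1]].

W = [[0], [-1]]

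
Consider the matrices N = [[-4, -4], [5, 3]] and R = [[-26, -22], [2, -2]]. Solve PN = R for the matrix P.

P = [[4, -2], [2, 2]]

Since N sits to the right of P, P = RN⁻¹.
det N = 8; the adjugate gives N⁻¹ = [[3/8, 1/2], [-5/8, -1/2]].
P = RN⁻¹ = [[-26, -22], [2, -2]] · [[3/8, 1/2], [-5/8, -1/2]] = [[4, -2], [2, 2]].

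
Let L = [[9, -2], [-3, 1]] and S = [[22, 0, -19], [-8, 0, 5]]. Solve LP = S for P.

P = [[2, 0, -3], [-2, 0, -4]]

Since L multiplies P on the left, P = L⁻¹S.
det L = 3; the adjugate gives L⁻¹ = [[1/3, 2/3], [1, 3]].
P = L⁻¹S = [[1/3, 2/3], [1, 3]] · [[22, 0, -19], [-8, 0, 5]] = [[2, 0, -3], [-2, 0, -4]].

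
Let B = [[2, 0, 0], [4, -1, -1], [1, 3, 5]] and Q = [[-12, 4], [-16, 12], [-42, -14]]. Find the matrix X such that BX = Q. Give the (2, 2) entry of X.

Since B multiplies X on the left, X = B⁻¹Q.
det B = -4; the adjugate gives B⁻¹ = [[1/2, 0, 0], [21/4, -5/2, -1/2], [-13/4, 3/2, 1/2]].
X = B⁻¹Q = [[1/2, 0, 0], [21/4, -5/2, -1/2], [-13/4, 3/2, 1/2]] · [[-12, 4], [-16, 12], [-42, -14]] = [[-6, 2], [-2, -2], [-6, -2]].

-2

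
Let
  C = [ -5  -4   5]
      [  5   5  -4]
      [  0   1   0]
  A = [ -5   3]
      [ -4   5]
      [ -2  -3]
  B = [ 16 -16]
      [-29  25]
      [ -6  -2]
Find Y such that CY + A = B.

Y = [[-1, 3], [-4, 1], [0, 0]]

CY = B − A = [[21, -19], [-25, 20], [-4, 1]].
C is on the left of Y, so left-multiply by C⁻¹: Y = C⁻¹(B − A).
det C = 5, so C⁻¹ = [[4/5, 1, -9/5], [0, 0, 1], [1, 1, -1]].
Y = C⁻¹(B − A) = [[-1, 3], [-4, 1], [0, 0]].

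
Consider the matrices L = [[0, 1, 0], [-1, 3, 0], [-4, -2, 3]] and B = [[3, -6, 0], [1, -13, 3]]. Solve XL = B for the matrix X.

Since L sits to the right of X, X = BL⁻¹.
det L = 3, so L⁻¹ = [[3, -1, 0], [1, 0, 0], [14/3, -4/3, 1/3]].
X = BL⁻¹ = [[3, -6, 0], [1, -13, 3]] · [[3, -1, 0], [1, 0, 0], [14/3, -4/3, 1/3]] = [[3, -3, 0], [4, -5, 1]].

X = [[3, -3, 0], [4, -5, 1]]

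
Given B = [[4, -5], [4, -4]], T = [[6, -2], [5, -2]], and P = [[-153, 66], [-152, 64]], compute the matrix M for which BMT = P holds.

M = [[-2, -5], [-4, 5]]

Isolating M: multiply by B⁻¹ from the left and T⁻¹ from the right, so M = B⁻¹PT⁻¹.
B has determinant 4; B⁻¹ = [[-1, 5/4], [-1, 1]].
det T = -2, so T⁻¹ = [[1, -1], [5/2, -3]].
B⁻¹P = [[-37, 14], [1, -2]].
M = (B⁻¹P)T⁻¹ = [[-2, -5], [-4, 5]].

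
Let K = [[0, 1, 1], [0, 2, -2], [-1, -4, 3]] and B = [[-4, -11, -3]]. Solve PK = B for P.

K is on the right of P, so right-multiply by K⁻¹: P = BK⁻¹.
det K = 4, so K⁻¹ = [[-1/2, -7/4, -1], [1/2, 1/4, 0], [1/2, -1/4, 0]].
P = BK⁻¹ = [[-4, -11, -3]] · [[-1/2, -7/4, -1], [1/2, 1/4, 0], [1/2, -1/4, 0]] = [[-5, 5, 4]].

P = [[-5, 5, 4]]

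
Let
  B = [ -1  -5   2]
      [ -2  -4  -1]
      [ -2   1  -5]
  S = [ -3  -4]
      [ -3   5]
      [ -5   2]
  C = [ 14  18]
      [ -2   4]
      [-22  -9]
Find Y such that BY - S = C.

BY = C + S = [[11, 14], [-5, 9], [-27, -7]].
B is on the left of Y, so left-multiply by B⁻¹: Y = B⁻¹(C + S).
det B = -1; the adjugate gives B⁻¹ = [[-21, 23, -13], [8, -9, 5], [10, -11, 6]].
Y = B⁻¹(C + S) = [[5, 4], [-2, -4], [3, -1]].

Y = [[5, 4], [-2, -4], [3, -1]]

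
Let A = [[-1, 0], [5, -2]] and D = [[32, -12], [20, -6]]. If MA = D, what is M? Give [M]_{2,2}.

Right-multiplying both sides by A⁻¹ gives M = DA⁻¹.
det A = 2; the adjugate gives A⁻¹ = [[-1, 0], [-5/2, -1/2]].
M = DA⁻¹ = [[32, -12], [20, -6]] · [[-1, 0], [-5/2, -1/2]] = [[-2, 6], [-5, 3]].

3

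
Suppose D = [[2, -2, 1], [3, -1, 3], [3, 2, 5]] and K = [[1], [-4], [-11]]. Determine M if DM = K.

Left-multiplying both sides by D⁻¹ gives M = D⁻¹K.
D has determinant -1; D⁻¹ = [[11, -12, 5], [6, -7, 3], [-9, 10, -4]].
M = D⁻¹K = [[11, -12, 5], [6, -7, 3], [-9, 10, -4]] · [[1], [-4], [-11]] = [[4], [1], [-5]].

M = [[4], [1], [-5]]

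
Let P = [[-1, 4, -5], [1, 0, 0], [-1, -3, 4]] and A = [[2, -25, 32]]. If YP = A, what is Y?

Y = [[-4, 1, 3]]

P is on the right of Y, so right-multiply by P⁻¹: Y = AP⁻¹.
det P = -1, so P⁻¹ = [[0, 1, 0], [4, 9, 5], [3, 7, 4]].
Y = AP⁻¹ = [[2, -25, 32]] · [[0, 1, 0], [4, 9, 5], [3, 7, 4]] = [[-4, 1, 3]].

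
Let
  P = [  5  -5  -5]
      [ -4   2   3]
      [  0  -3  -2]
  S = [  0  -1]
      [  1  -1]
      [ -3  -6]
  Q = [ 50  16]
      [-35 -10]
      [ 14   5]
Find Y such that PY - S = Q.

PY = Q + S = [[50, 15], [-34, -11], [11, -1]].
Left-multiplying both sides by P⁻¹ gives Y = P⁻¹(Q + S).
det P = 5, so P⁻¹ = [[1, 1, -1], [-8/5, -2, 1], [12/5, 3, -2]].
Y = P⁻¹(Q + S) = [[5, 5], [-1, -3], [-4, 5]].

Y = [[5, 5], [-1, -3], [-4, 5]]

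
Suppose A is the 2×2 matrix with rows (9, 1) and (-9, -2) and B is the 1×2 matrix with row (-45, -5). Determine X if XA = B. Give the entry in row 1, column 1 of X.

A is on the right of X, so right-multiply by A⁻¹: X = BA⁻¹.
det A = -9; the adjugate gives A⁻¹ = [[2/9, 1/9], [-1, -1]].
X = BA⁻¹ = [[-45, -5]] · [[2/9, 1/9], [-1, -1]] = [[-5, 0]].

-5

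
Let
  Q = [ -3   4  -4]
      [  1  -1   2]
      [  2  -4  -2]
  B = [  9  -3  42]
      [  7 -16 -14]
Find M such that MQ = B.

M = [[-6, 3, -6], [1, 0, 5]]

Q is on the right of M, so right-multiply by Q⁻¹: M = BQ⁻¹.
Q has determinant 2; Q⁻¹ = [[5, 12, 2], [3, 7, 1], [-1, -2, -1/2]].
M = BQ⁻¹ = [[9, -3, 42], [7, -16, -14]] · [[5, 12, 2], [3, 7, 1], [-1, -2, -1/2]] = [[-6, 3, -6], [1, 0, 5]].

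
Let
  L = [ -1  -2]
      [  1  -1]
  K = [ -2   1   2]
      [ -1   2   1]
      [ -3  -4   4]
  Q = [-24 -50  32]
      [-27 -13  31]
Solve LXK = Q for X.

Left-multiply by L⁻¹ and right-multiply by K⁻¹: X = L⁻¹QK⁻¹.
L has determinant 3; L⁻¹ = [[-1/3, 2/3], [-1/3, -1/3]].
det K = -3, so K⁻¹ = [[-4, 4, 1], [-1/3, 2/3, 0], [-10/3, 11/3, 1]].
L⁻¹Q = [[-10, 8, 10], [17, 21, -21]].
X = (L⁻¹Q)K⁻¹ = [[4, 2, 0], [-5, 5, -4]].

X = [[4, 2, 0], [-5, 5, -4]]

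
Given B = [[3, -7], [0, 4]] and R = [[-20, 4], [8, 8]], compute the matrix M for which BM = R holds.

Left-multiplying both sides by B⁻¹ gives M = B⁻¹R.
det B = 12; the adjugate gives B⁻¹ = [[1/3, 7/12], [0, 1/4]].
M = B⁻¹R = [[1/3, 7/12], [0, 1/4]] · [[-20, 4], [8, 8]] = [[-2, 6], [2, 2]].

M = [[-2, 6], [2, 2]]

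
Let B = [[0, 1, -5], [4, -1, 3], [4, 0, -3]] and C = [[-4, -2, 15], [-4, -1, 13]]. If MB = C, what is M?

M = [[0, 2, -3], [4, 5, -6]]

Since B sits to the right of M, M = CB⁻¹.
det B = 4; the adjugate gives B⁻¹ = [[3/4, 3/4, -1/2], [6, 5, -5], [1, 1, -1]].
M = CB⁻¹ = [[-4, -2, 15], [-4, -1, 13]] · [[3/4, 3/4, -1/2], [6, 5, -5], [1, 1, -1]] = [[0, 2, -3], [4, 5, -6]].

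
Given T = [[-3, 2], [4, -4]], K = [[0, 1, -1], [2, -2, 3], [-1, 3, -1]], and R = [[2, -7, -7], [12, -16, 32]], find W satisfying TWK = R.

Left-multiply by T⁻¹ and right-multiply by K⁻¹: W = T⁻¹RK⁻¹.
det T = 4; the adjugate gives T⁻¹ = [[-1, -1/2], [-1, -3/4]].
det K = -5; the adjugate gives K⁻¹ = [[7/5, 2/5, -1/5], [1/5, 1/5, 2/5], [-4/5, 1/5, 2/5]].
T⁻¹R = [[-8, 15, -9], [-11, 19, -17]].
W = (T⁻¹R)K⁻¹ = [[-1, -2, 4], [2, -4, 3]].

W = [[-1, -2, 4], [2, -4, 3]]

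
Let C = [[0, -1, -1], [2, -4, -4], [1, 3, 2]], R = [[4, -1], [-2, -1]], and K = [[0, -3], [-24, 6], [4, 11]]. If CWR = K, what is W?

W = [[-5, -4], [4, 0], [-5, -2]]

W = C⁻¹KR⁻¹ (apply C⁻¹ on the left and R⁻¹ on the right).
C has determinant -2; C⁻¹ = [[-2, 1/2, 0], [4, -1/2, 1], [-5, 1/2, -1]].
det R = -6; the adjugate gives R⁻¹ = [[1/6, -1/6], [-1/3, -2/3]].
C⁻¹K = [[-12, 9], [16, -4], [-16, 7]].
W = (C⁻¹K)R⁻¹ = [[-5, -4], [4, 0], [-5, -2]].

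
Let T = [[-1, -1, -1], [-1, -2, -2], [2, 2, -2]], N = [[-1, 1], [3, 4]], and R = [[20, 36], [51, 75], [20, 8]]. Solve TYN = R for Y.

Isolating Y: multiply by T⁻¹ from the left and N⁻¹ from the right, so Y = T⁻¹RN⁻¹.
T has determinant -4; T⁻¹ = [[-2, 1, 0], [3/2, -1, 1/4], [-1/2, 0, -1/4]].
det N = -7, so N⁻¹ = [[-4/7, 1/7], [3/7, 1/7]].
T⁻¹R = [[11, 3], [-16, -19], [-15, -20]].
Y = (T⁻¹R)N⁻¹ = [[-5, 2], [1, -5], [0, -5]].

Y = [[-5, 2], [1, -5], [0, -5]]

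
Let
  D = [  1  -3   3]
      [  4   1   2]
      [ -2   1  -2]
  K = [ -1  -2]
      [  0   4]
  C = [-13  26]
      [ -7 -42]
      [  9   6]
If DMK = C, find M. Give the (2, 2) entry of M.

-3

M = D⁻¹CK⁻¹ (apply D⁻¹ on the left and K⁻¹ on the right).
det D = 2, so D⁻¹ = [[-2, -3/2, -9/2], [2, 2, 5], [3, 5/2, 13/2]].
det K = -4, so K⁻¹ = [[-1, -1/2], [0, 1/4]].
D⁻¹C = [[-4, -16], [5, -2], [2, 12]].
M = (D⁻¹C)K⁻¹ = [[4, -2], [-5, -3], [-2, 2]].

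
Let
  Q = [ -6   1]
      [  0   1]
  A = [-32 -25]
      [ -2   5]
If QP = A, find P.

Left-multiplying both sides by Q⁻¹ gives P = Q⁻¹A.
Q has determinant -6; Q⁻¹ = [[-1/6, 1/6], [0, 1]].
P = Q⁻¹A = [[-1/6, 1/6], [0, 1]] · [[-32, -25], [-2, 5]] = [[5, 5], [-2, 5]].

P = [[5, 5], [-2, 5]]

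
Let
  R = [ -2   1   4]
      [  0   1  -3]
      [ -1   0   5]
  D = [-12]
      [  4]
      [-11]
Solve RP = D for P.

P = [[1], [-2], [-2]]

R is on the left of P, so left-multiply by R⁻¹: P = R⁻¹D.
det R = -3; the adjugate gives R⁻¹ = [[-5/3, 5/3, 7/3], [-1, 2, 2], [-1/3, 1/3, 2/3]].
P = R⁻¹D = [[-5/3, 5/3, 7/3], [-1, 2, 2], [-1/3, 1/3, 2/3]] · [[-12], [4], [-11]] = [[1], [-2], [-2]].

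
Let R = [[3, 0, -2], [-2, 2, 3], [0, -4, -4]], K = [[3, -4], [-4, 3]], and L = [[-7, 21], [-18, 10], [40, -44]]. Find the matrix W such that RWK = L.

Isolating W: multiply by R⁻¹ from the left and K⁻¹ from the right, so W = R⁻¹LK⁻¹.
det R = -4, so R⁻¹ = [[-1, -2, -1], [2, 3, 5/4], [-2, -3, -3/2]].
det K = -7; the adjugate gives K⁻¹ = [[-3/7, -4/7], [-4/7, -3/7]].
R⁻¹L = [[3, 3], [-18, 17], [8, -6]].
W = (R⁻¹L)K⁻¹ = [[-3, -3], [-2, 3], [0, -2]].

W = [[-3, -3], [-2, 3], [0, -2]]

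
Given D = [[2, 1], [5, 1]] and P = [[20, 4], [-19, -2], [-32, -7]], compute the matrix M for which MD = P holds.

D is on the right of M, so right-multiply by D⁻¹: M = PD⁻¹.
det D = -3; the adjugate gives D⁻¹ = [[-1/3, 1/3], [5/3, -2/3]].
M = PD⁻¹ = [[20, 4], [-19, -2], [-32, -7]] · [[-1/3, 1/3], [5/3, -2/3]] = [[0, 4], [3, -5], [-1, -6]].

M = [[0, 4], [3, -5], [-1, -6]]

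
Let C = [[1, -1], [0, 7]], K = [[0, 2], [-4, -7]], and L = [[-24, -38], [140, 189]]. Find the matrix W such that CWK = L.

W = [[-2, 1], [-4, -5]]

Isolating W: multiply by C⁻¹ from the left and K⁻¹ from the right, so W = C⁻¹LK⁻¹.
det C = 7; the adjugate gives C⁻¹ = [[1, 1/7], [0, 1/7]].
K has determinant 8; K⁻¹ = [[-7/8, -1/4], [1/2, 0]].
C⁻¹L = [[-4, -11], [20, 27]].
W = (C⁻¹L)K⁻¹ = [[-2, 1], [-4, -5]].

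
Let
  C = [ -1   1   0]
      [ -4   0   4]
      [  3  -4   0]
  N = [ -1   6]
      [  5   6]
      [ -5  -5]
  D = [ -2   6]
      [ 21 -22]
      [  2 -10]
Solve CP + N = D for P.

CP = D − N = [[-1, 0], [16, -28], [7, -5]].
Since C multiplies P on the left, P = C⁻¹(D − N).
det C = -4; the adjugate gives C⁻¹ = [[-4, 0, -1], [-3, 0, -1], [-4, 1/4, -1]].
P = C⁻¹(D − N) = [[-3, 5], [-4, 5], [1, -2]].

P = [[-3, 5], [-4, 5], [1, -2]]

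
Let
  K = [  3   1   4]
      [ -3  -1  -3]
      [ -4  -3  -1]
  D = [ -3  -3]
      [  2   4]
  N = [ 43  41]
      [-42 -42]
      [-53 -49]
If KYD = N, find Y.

Y = K⁻¹ND⁻¹ (apply K⁻¹ on the left and D⁻¹ on the right).
det K = 5; the adjugate gives K⁻¹ = [[-8/5, -11/5, 1/5], [9/5, 13/5, -3/5], [1, 1, 0]].
det D = -6; the adjugate gives D⁻¹ = [[-2/3, -1/2], [1/3, 1/2]].
K⁻¹N = [[13, 17], [0, -6], [1, -1]].
Y = (K⁻¹N)D⁻¹ = [[-3, 2], [-2, -3], [-1, -1]].

Y = [[-3, 2], [-2, -3], [-1, -1]]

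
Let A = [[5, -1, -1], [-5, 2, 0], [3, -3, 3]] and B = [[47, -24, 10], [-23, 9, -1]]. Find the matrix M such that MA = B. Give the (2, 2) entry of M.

2

A is on the right of M, so right-multiply by A⁻¹: M = BA⁻¹.
A has determinant 6; A⁻¹ = [[1, 1, 1/3], [5/2, 3, 5/6], [3/2, 2, 5/6]].
M = BA⁻¹ = [[47, -24, 10], [-23, 9, -1]] · [[1, 1, 1/3], [5/2, 3, 5/6], [3/2, 2, 5/6]] = [[2, -5, 4], [-2, 2, -1]].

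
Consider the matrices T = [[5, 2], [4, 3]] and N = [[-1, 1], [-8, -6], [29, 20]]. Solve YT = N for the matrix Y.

Since T sits to the right of Y, Y = NT⁻¹.
det T = 7, so T⁻¹ = [[3/7, -2/7], [-4/7, 5/7]].
Y = NT⁻¹ = [[-1, 1], [-8, -6], [29, 20]] · [[3/7, -2/7], [-4/7, 5/7]] = [[-1, 1], [0, -2], [1, 6]].

Y = [[-1, 1], [0, -2], [1, 6]]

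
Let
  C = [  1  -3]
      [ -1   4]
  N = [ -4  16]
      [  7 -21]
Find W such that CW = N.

W = [[5, 1], [3, -5]]

Since C multiplies W on the left, W = C⁻¹N.
det C = 1; the adjugate gives C⁻¹ = [[4, 3], [1, 1]].
W = C⁻¹N = [[4, 3], [1, 1]] · [[-4, 16], [7, -21]] = [[5, 1], [3, -5]].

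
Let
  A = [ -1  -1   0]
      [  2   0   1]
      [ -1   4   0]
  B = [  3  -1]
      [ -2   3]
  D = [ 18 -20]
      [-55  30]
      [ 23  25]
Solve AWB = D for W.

W = A⁻¹DB⁻¹ (apply A⁻¹ on the left and B⁻¹ on the right).
det A = 5, so A⁻¹ = [[-4/5, 0, -1/5], [-1/5, 0, 1/5], [8/5, 1, 2/5]].
B has determinant 7; B⁻¹ = [[3/7, 1/7], [2/7, 3/7]].
A⁻¹D = [[-19, 11], [1, 9], [-17, 8]].
W = (A⁻¹D)B⁻¹ = [[-5, 2], [3, 4], [-5, 1]].

W = [[-5, 2], [3, 4], [-5, 1]]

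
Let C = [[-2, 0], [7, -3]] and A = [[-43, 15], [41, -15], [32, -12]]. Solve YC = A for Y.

Y = [[4, -5], [-3, 5], [-2, 4]]

Since C sits to the right of Y, Y = AC⁻¹.
det C = 6, so C⁻¹ = [[-1/2, 0], [-7/6, -1/3]].
Y = AC⁻¹ = [[-43, 15], [41, -15], [32, -12]] · [[-1/2, 0], [-7/6, -1/3]] = [[4, -5], [-3, 5], [-2, 4]].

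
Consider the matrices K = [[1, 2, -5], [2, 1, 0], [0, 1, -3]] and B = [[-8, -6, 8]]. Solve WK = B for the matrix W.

W = [[-4, -2, 4]]

K is on the right of W, so right-multiply by K⁻¹: W = BK⁻¹.
det K = -1, so K⁻¹ = [[3, -1, -5], [-6, 3, 10], [-2, 1, 3]].
W = BK⁻¹ = [[-8, -6, 8]] · [[3, -1, -5], [-6, 3, 10], [-2, 1, 3]] = [[-4, -2, 4]].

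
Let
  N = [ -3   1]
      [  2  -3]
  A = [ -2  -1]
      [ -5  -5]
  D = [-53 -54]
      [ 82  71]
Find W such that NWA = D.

Isolating W: multiply by N⁻¹ from the left and A⁻¹ from the right, so W = N⁻¹DA⁻¹.
det N = 7, so N⁻¹ = [[-3/7, -1/7], [-2/7, -3/7]].
det A = 5, so A⁻¹ = [[-1, 1/5], [1, -2/5]].
N⁻¹D = [[11, 13], [-20, -15]].
W = (N⁻¹D)A⁻¹ = [[2, -3], [5, 2]].

W = [[2, -3], [5, 2]]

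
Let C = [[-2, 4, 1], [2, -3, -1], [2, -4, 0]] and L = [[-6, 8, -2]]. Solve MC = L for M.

M = [[-6, -4, -5]]

C is on the right of M, so right-multiply by C⁻¹: M = LC⁻¹.
det C = -2; the adjugate gives C⁻¹ = [[2, 2, 1/2], [1, 1, 0], [1, 0, 1]].
M = LC⁻¹ = [[-6, 8, -2]] · [[2, 2, 1/2], [1, 1, 0], [1, 0, 1]] = [[-6, -4, -5]].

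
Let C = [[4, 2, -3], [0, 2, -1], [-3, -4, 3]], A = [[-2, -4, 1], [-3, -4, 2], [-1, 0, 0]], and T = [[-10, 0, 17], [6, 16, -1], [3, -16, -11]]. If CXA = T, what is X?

X = C⁻¹TA⁻¹ (apply C⁻¹ on the left and A⁻¹ on the right).
C has determinant -4; C⁻¹ = [[-1/2, -3/2, -1], [-3/4, -3/4, -1], [-3/2, -5/2, -2]].
det A = 4, so A⁻¹ = [[0, 0, -1], [-1/2, 1/4, 1/4], [-1, 1, -1]].
C⁻¹T = [[-7, -8, 4], [0, 4, -1], [-6, -8, -1]].
X = (C⁻¹T)A⁻¹ = [[0, 2, 1], [-1, 0, 2], [5, -3, 5]].

X = [[0, 2, 1], [-1, 0, 2], [5, -3, 5]]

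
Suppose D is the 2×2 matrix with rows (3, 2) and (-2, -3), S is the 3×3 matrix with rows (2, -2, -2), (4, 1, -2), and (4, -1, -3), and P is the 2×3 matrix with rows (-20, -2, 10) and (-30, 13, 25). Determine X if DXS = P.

X = [[-4, -4, 0], [3, 2, 3]]

Left-multiply by D⁻¹ and right-multiply by S⁻¹: X = D⁻¹PS⁻¹.
det D = -5; the adjugate gives D⁻¹ = [[3/5, 2/5], [-2/5, -3/5]].
det S = -2; the adjugate gives S⁻¹ = [[5/2, 2, -3], [-2, -1, 2], [4, 3, -5]].
D⁻¹P = [[-24, 4, 16], [26, -7, -19]].
X = (D⁻¹P)S⁻¹ = [[-4, -4, 0], [3, 2, 3]].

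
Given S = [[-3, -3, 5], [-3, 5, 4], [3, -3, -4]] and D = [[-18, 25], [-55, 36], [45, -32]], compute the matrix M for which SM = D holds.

S is on the left of M, so left-multiply by S⁻¹: M = S⁻¹D.
S has determinant -6; S⁻¹ = [[4/3, 9/2, 37/6], [0, 1/2, 1/2], [1, 3, 4]].
M = S⁻¹D = [[4/3, 9/2, 37/6], [0, 1/2, 1/2], [1, 3, 4]] · [[-18, 25], [-55, 36], [45, -32]] = [[6, -2], [-5, 2], [-3, 5]].

M = [[6, -2], [-5, 2], [-3, 5]]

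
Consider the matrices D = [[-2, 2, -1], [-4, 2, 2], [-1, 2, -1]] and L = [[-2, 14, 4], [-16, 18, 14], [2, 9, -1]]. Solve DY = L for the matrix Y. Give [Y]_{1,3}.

-5

Left-multiplying both sides by D⁻¹ gives Y = D⁻¹L.
det D = 6; the adjugate gives D⁻¹ = [[-1, 0, 1], [-1, 1/6, 4/3], [-1, 1/3, 2/3]].
Y = D⁻¹L = [[-1, 0, 1], [-1, 1/6, 4/3], [-1, 1/3, 2/3]] · [[-2, 14, 4], [-16, 18, 14], [2, 9, -1]] = [[4, -5, -5], [2, 1, -3], [-2, -2, 0]].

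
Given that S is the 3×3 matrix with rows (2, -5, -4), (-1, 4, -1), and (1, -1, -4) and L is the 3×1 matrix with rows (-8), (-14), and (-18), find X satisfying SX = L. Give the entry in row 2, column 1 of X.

S is on the left of X, so left-multiply by S⁻¹: X = S⁻¹L.
det S = 3, so S⁻¹ = [[-17/3, -16/3, 7], [-5/3, -4/3, 2], [-1, -1, 1]].
X = S⁻¹L = [[-17/3, -16/3, 7], [-5/3, -4/3, 2], [-1, -1, 1]] · [[-8], [-14], [-18]] = [[-6], [-4], [4]].

-4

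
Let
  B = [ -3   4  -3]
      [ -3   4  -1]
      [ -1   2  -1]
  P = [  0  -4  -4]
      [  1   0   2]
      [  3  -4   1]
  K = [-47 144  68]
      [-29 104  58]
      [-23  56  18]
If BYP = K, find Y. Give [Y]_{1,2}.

-5

Isolating Y: multiply by B⁻¹ from the left and P⁻¹ from the right, so Y = B⁻¹KP⁻¹.
B has determinant 4; B⁻¹ = [[-1/2, -1/2, 2], [-1/2, 0, 3/2], [-1/2, 1/2, 0]].
det P = -4; the adjugate gives P⁻¹ = [[-2, -5, 2], [-5/4, -3, 1], [1, 3, -1]].
B⁻¹K = [[-8, -12, -27], [-11, 12, -7], [9, -20, -5]].
Y = (B⁻¹K)P⁻¹ = [[4, -5, -1], [0, -2, -3], [2, 0, 3]].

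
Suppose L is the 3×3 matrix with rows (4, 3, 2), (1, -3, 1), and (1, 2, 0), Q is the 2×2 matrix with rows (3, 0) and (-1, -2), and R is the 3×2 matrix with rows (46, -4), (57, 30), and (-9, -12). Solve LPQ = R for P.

Isolating P: multiply by L⁻¹ from the left and Q⁻¹ from the right, so P = L⁻¹RQ⁻¹.
det L = 5, so L⁻¹ = [[-2/5, 4/5, 9/5], [1/5, -2/5, -2/5], [1, -1, -3]].
det Q = -6, so Q⁻¹ = [[1/3, 0], [-1/6, -1/2]].
L⁻¹R = [[11, 4], [-10, -8], [16, 2]].
P = (L⁻¹R)Q⁻¹ = [[3, -2], [-2, 4], [5, -1]].

P = [[3, -2], [-2, 4], [5, -1]]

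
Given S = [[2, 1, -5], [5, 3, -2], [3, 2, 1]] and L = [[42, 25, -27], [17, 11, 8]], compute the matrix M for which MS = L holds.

Since S sits to the right of M, M = LS⁻¹.
S has determinant -2; S⁻¹ = [[-7/2, 11/2, -13/2], [11/2, -17/2, 21/2], [-1/2, 1/2, -1/2]].
M = LS⁻¹ = [[42, 25, -27], [17, 11, 8]] · [[-7/2, 11/2, -13/2], [11/2, -17/2, 21/2], [-1/2, 1/2, -1/2]] = [[4, 5, 3], [-3, 4, 1]].

M = [[4, 5, 3], [-3, 4, 1]]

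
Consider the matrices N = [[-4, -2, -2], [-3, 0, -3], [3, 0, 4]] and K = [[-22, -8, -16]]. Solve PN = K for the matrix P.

P = [[4, 0, -2]]

Right-multiplying both sides by N⁻¹ gives P = KN⁻¹.
det N = -6; the adjugate gives N⁻¹ = [[0, -4/3, -1], [-1/2, 5/3, 1], [0, 1, 1]].
P = KN⁻¹ = [[-22, -8, -16]] · [[0, -4/3, -1], [-1/2, 5/3, 1], [0, 1, 1]] = [[4, 0, -2]].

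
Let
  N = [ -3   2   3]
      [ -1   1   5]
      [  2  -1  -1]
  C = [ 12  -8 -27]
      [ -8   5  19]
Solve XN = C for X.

X = [[1, -5, 5], [-2, 4, -5]]

Right-multiplying both sides by N⁻¹ gives X = CN⁻¹.
N has determinant 3; N⁻¹ = [[4/3, -1/3, 7/3], [3, -1, 4], [-1/3, 1/3, -1/3]].
X = CN⁻¹ = [[12, -8, -27], [-8, 5, 19]] · [[4/3, -1/3, 7/3], [3, -1, 4], [-1/3, 1/3, -1/3]] = [[1, -5, 5], [-2, 4, -5]].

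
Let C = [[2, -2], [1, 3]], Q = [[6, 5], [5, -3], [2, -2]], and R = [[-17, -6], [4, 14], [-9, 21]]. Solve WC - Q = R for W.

WC = R + Q = [[-11, -1], [9, 11], [-7, 19]].
Since C sits to the right of W, W = (R + Q)C⁻¹.
det C = 8, so C⁻¹ = [[3/8, 1/4], [-1/8, 1/4]].
W = (R + Q)C⁻¹ = [[-4, -3], [2, 5], [-5, 3]].

W = [[-4, -3], [2, 5], [-5, 3]]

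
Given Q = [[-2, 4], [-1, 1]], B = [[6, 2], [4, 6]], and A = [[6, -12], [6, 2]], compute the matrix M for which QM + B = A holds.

QM = A − B = [[0, -14], [2, -4]].
Left-multiplying both sides by Q⁻¹ gives M = Q⁻¹(A − B).
det Q = 2, so Q⁻¹ = [[1/2, -2], [1/2, -1]].
M = Q⁻¹(A − B) = [[-4, 1], [-2, -3]].

M = [[-4, 1], [-2, -3]]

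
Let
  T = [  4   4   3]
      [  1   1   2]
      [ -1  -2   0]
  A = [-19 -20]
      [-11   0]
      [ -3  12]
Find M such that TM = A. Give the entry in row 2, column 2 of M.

-4

T is on the left of M, so left-multiply by T⁻¹: M = T⁻¹A.
T has determinant 5; T⁻¹ = [[4/5, -6/5, 1], [-2/5, 3/5, -1], [-1/5, 4/5, 0]].
M = T⁻¹A = [[4/5, -6/5, 1], [-2/5, 3/5, -1], [-1/5, 4/5, 0]] · [[-19, -20], [-11, 0], [-3, 12]] = [[-5, -4], [4, -4], [-5, 4]].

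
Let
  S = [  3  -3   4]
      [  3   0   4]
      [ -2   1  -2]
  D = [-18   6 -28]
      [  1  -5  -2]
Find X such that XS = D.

Right-multiplying both sides by S⁻¹ gives X = DS⁻¹.
S has determinant 6; S⁻¹ = [[-2/3, -1/3, -2], [-1/3, 1/3, 0], [1/2, 1/2, 3/2]].
X = DS⁻¹ = [[-18, 6, -28], [1, -5, -2]] · [[-2/3, -1/3, -2], [-1/3, 1/3, 0], [1/2, 1/2, 3/2]] = [[-4, -6, -6], [0, -3, -5]].

X = [[-4, -6, -6], [0, -3, -5]]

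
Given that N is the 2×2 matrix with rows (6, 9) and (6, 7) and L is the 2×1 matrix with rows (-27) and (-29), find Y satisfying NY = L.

N is on the left of Y, so left-multiply by N⁻¹: Y = N⁻¹L.
det N = -12; the adjugate gives N⁻¹ = [[-7/12, 3/4], [1/2, -1/2]].
Y = N⁻¹L = [[-7/12, 3/4], [1/2, -1/2]] · [[-27], [-29]] = [[-6], [1]].

Y = [[-6], [1]]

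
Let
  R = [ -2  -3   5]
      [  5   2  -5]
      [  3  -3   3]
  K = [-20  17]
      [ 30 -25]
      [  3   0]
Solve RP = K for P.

R is on the left of P, so left-multiply by R⁻¹: P = R⁻¹K.
R has determinant 3; R⁻¹ = [[-3, -2, 5/3], [-10, -7, 5], [-7, -5, 11/3]].
P = R⁻¹K = [[-3, -2, 5/3], [-10, -7, 5], [-7, -5, 11/3]] · [[-20, 17], [30, -25], [3, 0]] = [[5, -1], [5, 5], [1, 6]].

P = [[5, -1], [5, 5], [1, 6]]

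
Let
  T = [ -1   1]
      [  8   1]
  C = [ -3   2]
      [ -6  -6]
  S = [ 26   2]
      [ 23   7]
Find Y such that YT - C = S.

YT = S + C = [[23, 4], [17, 1]].
Right-multiplying both sides by T⁻¹ gives Y = (S + C)T⁻¹.
T has determinant -9; T⁻¹ = [[-1/9, 1/9], [8/9, 1/9]].
Y = (S + C)T⁻¹ = [[1, 3], [-1, 2]].

Y = [[1, 3], [-1, 2]]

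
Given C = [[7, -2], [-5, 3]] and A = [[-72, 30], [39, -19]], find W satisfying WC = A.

W = [[-6, 6], [2, -5]]

Since C sits to the right of W, W = AC⁻¹.
det C = 11, so C⁻¹ = [[3/11, 2/11], [5/11, 7/11]].
W = AC⁻¹ = [[-72, 30], [39, -19]] · [[3/11, 2/11], [5/11, 7/11]] = [[-6, 6], [2, -5]].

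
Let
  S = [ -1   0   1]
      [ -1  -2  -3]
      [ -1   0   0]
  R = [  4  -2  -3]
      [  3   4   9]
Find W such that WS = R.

Right-multiplying both sides by S⁻¹ gives W = RS⁻¹.
det S = -2; the adjugate gives S⁻¹ = [[0, 0, -1], [-3/2, -1/2, 2], [1, 0, -1]].
W = RS⁻¹ = [[4, -2, -3], [3, 4, 9]] · [[0, 0, -1], [-3/2, -1/2, 2], [1, 0, -1]] = [[0, 1, -5], [3, -2, -4]].

W = [[0, 1, -5], [3, -2, -4]]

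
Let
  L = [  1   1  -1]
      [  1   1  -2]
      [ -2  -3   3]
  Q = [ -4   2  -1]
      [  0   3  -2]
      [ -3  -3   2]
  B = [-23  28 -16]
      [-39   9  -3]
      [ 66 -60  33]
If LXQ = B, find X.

X = [[3, 3, -3], [4, 1, -4], [-1, 3, -4]]

Left-multiply by L⁻¹ and right-multiply by Q⁻¹: X = L⁻¹BQ⁻¹.
det L = -1; the adjugate gives L⁻¹ = [[3, 0, 1], [-1, -1, -1], [1, -1, 0]].
Q has determinant 3; Q⁻¹ = [[0, -1/3, -1/3], [2, -11/3, -8/3], [3, -6, -4]].
L⁻¹B = [[-3, 24, -15], [-4, 23, -14], [16, 19, -13]].
X = (L⁻¹B)Q⁻¹ = [[3, 3, -3], [4, 1, -4], [-1, 3, -4]].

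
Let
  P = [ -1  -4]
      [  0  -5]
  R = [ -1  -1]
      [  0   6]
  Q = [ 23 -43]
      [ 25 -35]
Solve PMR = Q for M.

M = [[3, 3], [5, 2]]

M = P⁻¹QR⁻¹ (apply P⁻¹ on the left and R⁻¹ on the right).
P has determinant 5; P⁻¹ = [[-1, 4/5], [0, -1/5]].
det R = -6; the adjugate gives R⁻¹ = [[-1, -1/6], [0, 1/6]].
P⁻¹Q = [[-3, 15], [-5, 7]].
M = (P⁻¹Q)R⁻¹ = [[3, 3], [5, 2]].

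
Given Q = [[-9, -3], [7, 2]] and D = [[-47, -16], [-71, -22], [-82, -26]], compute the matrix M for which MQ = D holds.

M = [[6, 1], [4, -5], [6, -4]]

Q is on the right of M, so right-multiply by Q⁻¹: M = DQ⁻¹.
Q has determinant 3; Q⁻¹ = [[2/3, 1], [-7/3, -3]].
M = DQ⁻¹ = [[-47, -16], [-71, -22], [-82, -26]] · [[2/3, 1], [-7/3, -3]] = [[6, 1], [4, -5], [6, -4]].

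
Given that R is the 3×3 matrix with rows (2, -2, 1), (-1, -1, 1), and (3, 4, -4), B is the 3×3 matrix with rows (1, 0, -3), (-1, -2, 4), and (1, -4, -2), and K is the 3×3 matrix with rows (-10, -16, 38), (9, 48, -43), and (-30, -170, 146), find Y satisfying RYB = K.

Y = [[-4, 5, 3], [-1, -1, 1], [4, -4, -4]]

Isolating Y: multiply by R⁻¹ from the left and B⁻¹ from the right, so Y = R⁻¹KB⁻¹.
det R = 1; the adjugate gives R⁻¹ = [[0, -4, -1], [-1, -11, -3], [-1, -14, -4]].
det B = 2; the adjugate gives B⁻¹ = [[10, 6, -3], [1, 1/2, -1/2], [3, 2, -1]].
R⁻¹K = [[-6, -22, 26], [1, -2, -3], [4, 24, -20]].
Y = (R⁻¹K)B⁻¹ = [[-4, 5, 3], [-1, -1, 1], [4, -4, -4]].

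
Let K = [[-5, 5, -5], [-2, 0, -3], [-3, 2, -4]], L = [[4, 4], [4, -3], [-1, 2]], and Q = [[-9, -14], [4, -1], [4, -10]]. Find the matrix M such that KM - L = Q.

KM = Q + L = [[-5, -10], [8, -4], [3, -8]].
K is on the left of M, so left-multiply by K⁻¹: M = K⁻¹(Q + L).
det K = -5, so K⁻¹ = [[-6/5, -2, 3], [-1/5, -1, 1], [4/5, 1, -2]].
M = K⁻¹(Q + L) = [[-1, -4], [-4, -2], [-2, 4]].

M = [[-1, -4], [-4, -2], [-2, 4]]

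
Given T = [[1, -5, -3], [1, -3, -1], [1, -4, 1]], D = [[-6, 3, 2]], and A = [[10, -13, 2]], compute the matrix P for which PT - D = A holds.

P = [[-2, 4, 2]]

PT = A + D = [[4, -10, 4]].
Right-multiplying both sides by T⁻¹ gives P = (A + D)T⁻¹.
T has determinant 6; T⁻¹ = [[-7/6, 17/6, -2/3], [-1/3, 2/3, -1/3], [-1/6, -1/6, 1/3]].
P = (A + D)T⁻¹ = [[-2, 4, 2]].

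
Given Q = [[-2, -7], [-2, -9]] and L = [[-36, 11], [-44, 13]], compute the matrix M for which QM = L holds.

M = [[4, -2], [4, -1]]

Since Q multiplies M on the left, M = Q⁻¹L.
Q has determinant 4; Q⁻¹ = [[-9/4, 7/4], [1/2, -1/2]].
M = Q⁻¹L = [[-9/4, 7/4], [1/2, -1/2]] · [[-36, 11], [-44, 13]] = [[4, -2], [4, -1]].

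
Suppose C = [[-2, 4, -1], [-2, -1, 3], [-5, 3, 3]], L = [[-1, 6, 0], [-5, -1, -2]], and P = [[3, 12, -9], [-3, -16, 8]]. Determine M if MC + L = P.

M = [[3, 0, -2], [-1, 5, -2]]

MC = P − L = [[4, 6, -9], [2, -15, 10]].
Since C sits to the right of M, M = (P − L)C⁻¹.
det C = -1; the adjugate gives C⁻¹ = [[12, 15, -11], [9, 11, -8], [11, 14, -10]].
M = (P − L)C⁻¹ = [[3, 0, -2], [-1, 5, -2]].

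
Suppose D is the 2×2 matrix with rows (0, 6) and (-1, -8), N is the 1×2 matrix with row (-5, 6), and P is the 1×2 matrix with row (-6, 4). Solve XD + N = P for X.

XD = P − N = [[-1, -2]].
Since D sits to the right of X, X = (P − N)D⁻¹.
det D = 6, so D⁻¹ = [[-4/3, -1], [1/6, 0]].
X = (P − N)D⁻¹ = [[1, 1]].

X = [[1, 1]]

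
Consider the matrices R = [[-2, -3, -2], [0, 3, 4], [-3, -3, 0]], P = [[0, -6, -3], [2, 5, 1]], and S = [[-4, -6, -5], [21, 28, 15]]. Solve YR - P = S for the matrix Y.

YR = S + P = [[-4, -12, -8], [23, 33, 16]].
Since R sits to the right of Y, Y = (S + P)R⁻¹.
det R = -6, so R⁻¹ = [[-2, -1, 1], [2, 1, -4/3], [-3/2, -1/2, 1]].
Y = (S + P)R⁻¹ = [[-4, -4, 4], [-4, 2, -5]].

Y = [[-4, -4, 4], [-4, 2, -5]]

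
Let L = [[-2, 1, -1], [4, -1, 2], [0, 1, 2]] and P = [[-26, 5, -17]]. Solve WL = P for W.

W = [[1, -6, -2]]

Right-multiplying both sides by L⁻¹ gives W = PL⁻¹.
L has determinant -4; L⁻¹ = [[1, 3/4, -1/4], [2, 1, 0], [-1, -1/2, 1/2]].
W = PL⁻¹ = [[-26, 5, -17]] · [[1, 3/4, -1/4], [2, 1, 0], [-1, -1/2, 1/2]] = [[1, -6, -2]].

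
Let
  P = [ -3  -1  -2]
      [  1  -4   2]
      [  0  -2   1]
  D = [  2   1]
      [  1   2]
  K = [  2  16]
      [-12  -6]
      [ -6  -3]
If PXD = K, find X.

X = P⁻¹KD⁻¹ (apply P⁻¹ on the left and D⁻¹ on the right).
P has determinant 5; P⁻¹ = [[0, 1, -2], [-1/5, -3/5, 4/5], [-2/5, -6/5, 13/5]].
D has determinant 3; D⁻¹ = [[2/3, -1/3], [-1/3, 2/3]].
P⁻¹K = [[0, 0], [2, -2], [-2, -7]].
X = (P⁻¹K)D⁻¹ = [[0, 0], [2, -2], [1, -4]].

X = [[0, 0], [2, -2], [1, -4]]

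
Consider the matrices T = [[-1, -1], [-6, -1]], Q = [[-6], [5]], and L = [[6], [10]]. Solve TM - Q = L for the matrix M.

M = [[-3], [3]]

TM = L + Q = [[0], [15]].
T is on the left of M, so left-multiply by T⁻¹: M = T⁻¹(L + Q).
det T = -5; the adjugate gives T⁻¹ = [[1/5, -1/5], [-6/5, 1/5]].
M = T⁻¹(L + Q) = [[-3], [3]].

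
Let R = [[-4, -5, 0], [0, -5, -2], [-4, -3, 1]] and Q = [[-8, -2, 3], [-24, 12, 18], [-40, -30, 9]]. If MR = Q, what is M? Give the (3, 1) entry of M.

Right-multiplying both sides by R⁻¹ gives M = QR⁻¹.
R has determinant 4; R⁻¹ = [[-11/4, 5/4, 5/2], [2, -1, -2], [-5, 2, 5]].
M = QR⁻¹ = [[-8, -2, 3], [-24, 12, 18], [-40, -30, 9]] · [[-11/4, 5/4, 5/2], [2, -1, -2], [-5, 2, 5]] = [[3, -2, -1], [0, -6, 6], [5, -2, 5]].

5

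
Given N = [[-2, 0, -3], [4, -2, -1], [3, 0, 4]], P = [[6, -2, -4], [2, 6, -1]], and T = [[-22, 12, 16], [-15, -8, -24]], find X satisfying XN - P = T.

XN = T + P = [[-16, 10, 12], [-13, -2, -25]].
Since N sits to the right of X, X = (T + P)N⁻¹.
N has determinant -2; N⁻¹ = [[4, 0, 3], [19/2, -1/2, 7], [-3, 0, -2]].
X = (T + P)N⁻¹ = [[-5, -5, -2], [4, 1, -3]].

X = [[-5, -5, -2], [4, 1, -3]]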